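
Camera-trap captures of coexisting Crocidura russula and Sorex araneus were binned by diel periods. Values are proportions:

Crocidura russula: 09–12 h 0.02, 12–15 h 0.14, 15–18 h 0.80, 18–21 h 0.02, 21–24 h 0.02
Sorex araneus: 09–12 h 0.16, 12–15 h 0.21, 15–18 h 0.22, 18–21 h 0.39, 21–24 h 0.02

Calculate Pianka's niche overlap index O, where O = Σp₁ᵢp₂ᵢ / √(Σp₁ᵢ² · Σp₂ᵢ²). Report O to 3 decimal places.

0.513

Σ p₁ᵢp₂ᵢ = 0.0032 + 0.0294 + 0.1760 + 0.0078 + 0.0004 = 0.2168
Σp_1ᵢ² = 0.02² + 0.14² + 0.80² + 0.02² + 0.02² = 0.0004 + 0.0196 + 0.6400 + 0.0004 + 0.0004 = 0.6608
Σp_2ᵢ² = 0.16² + 0.21² + 0.22² + 0.39² + 0.02² = 0.0256 + 0.0441 + 0.0484 + 0.1521 + 0.0004 = 0.2706
O = 0.2168 / √(0.6608 × 0.2706) = 0.2168 / 0.422862 = 0.51270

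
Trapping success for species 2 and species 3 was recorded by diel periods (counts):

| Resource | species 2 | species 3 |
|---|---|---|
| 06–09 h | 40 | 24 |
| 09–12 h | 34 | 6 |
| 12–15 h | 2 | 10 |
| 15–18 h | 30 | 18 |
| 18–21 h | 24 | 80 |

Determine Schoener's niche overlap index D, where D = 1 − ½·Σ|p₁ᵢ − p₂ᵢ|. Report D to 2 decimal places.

0.55

Proportions for species 2 (n=130): 40/130=0.3077, 34/130=0.2615, 2/130=0.0154, 30/130=0.2308, 24/130=0.1846
Proportions for species 3 (n=138): 24/138=0.1739, 6/138=0.0435, 10/138=0.0725, 18/138=0.1304, 80/138=0.5797
Σ|p₁ᵢ − p₂ᵢ| = 0.1338 + 0.2180 + 0.0571 + 0.1004 + 0.3951 = 0.9044
D = 1 − ½ × 0.9044 = 1 − 0.45220 = 0.54780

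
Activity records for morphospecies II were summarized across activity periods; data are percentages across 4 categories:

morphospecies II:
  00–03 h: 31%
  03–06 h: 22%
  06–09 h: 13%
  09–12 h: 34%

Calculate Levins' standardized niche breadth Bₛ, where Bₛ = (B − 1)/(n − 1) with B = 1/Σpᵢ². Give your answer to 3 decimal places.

Convert percentages to proportions (divide by 100).
Σpᵢ² = 0.31² + 0.22² + 0.13² + 0.34² = 0.0961 + 0.0484 + 0.0169 + 0.1156 = 0.2770
B = 1 / 0.2770 = 3.61011
Bₛ = (B − 1)/(n − 1) = (3.61011 − 1)/(4 − 1) = 2.61011/3 = 0.87004

0.870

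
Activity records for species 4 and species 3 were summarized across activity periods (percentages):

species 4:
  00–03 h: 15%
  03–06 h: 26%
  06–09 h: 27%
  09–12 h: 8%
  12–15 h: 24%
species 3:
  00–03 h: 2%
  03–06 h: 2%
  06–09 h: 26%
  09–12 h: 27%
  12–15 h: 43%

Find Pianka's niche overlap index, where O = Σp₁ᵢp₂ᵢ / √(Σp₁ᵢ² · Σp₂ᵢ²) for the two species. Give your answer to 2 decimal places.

Convert percentages to proportions (divide by 100).
Σ p₁ᵢp₂ᵢ = 0.0030 + 0.0052 + 0.0702 + 0.0216 + 0.1032 = 0.2032
Σp_1ᵢ² = 0.15² + 0.26² + 0.27² + 0.08² + 0.24² = 0.0225 + 0.0676 + 0.0729 + 0.0064 + 0.0576 = 0.2270
Σp_2ᵢ² = 0.02² + 0.02² + 0.26² + 0.27² + 0.43² = 0.0004 + 0.0004 + 0.0676 + 0.0729 + 0.1849 = 0.3262
O = 0.2032 / √(0.2270 × 0.3262) = 0.2032 / 0.27212 = 0.7467

0.75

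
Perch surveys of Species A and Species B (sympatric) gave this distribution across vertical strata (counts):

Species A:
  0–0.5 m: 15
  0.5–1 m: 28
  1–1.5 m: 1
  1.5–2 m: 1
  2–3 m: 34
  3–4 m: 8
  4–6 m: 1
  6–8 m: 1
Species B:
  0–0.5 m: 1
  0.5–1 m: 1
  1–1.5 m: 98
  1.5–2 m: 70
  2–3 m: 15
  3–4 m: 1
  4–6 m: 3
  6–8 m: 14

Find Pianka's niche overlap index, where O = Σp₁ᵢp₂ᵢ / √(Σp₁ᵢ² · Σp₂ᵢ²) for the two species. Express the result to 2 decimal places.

Proportions for Species A (n=89): 15/89=0.1685, 28/89=0.3146, 1/89=0.0112, 1/89=0.0112, 34/89=0.3820, 8/89=0.0899, 1/89=0.0112, 1/89=0.0112
Proportions for Species B (n=203): 1/203=0.0049, 1/203=0.0049, 98/203=0.4828, 70/203=0.3448, 15/203=0.0739, 1/203=0.0049, 3/203=0.0148, 14/203=0.0690
Σ p₁ᵢp₂ᵢ = 0.000826 + 0.001542 + 0.005407 + 0.003862 + 0.028230 + 0.000441 + 0.000166 + 0.000773 = 0.041247
Σp_1ᵢ² = 0.1685² + 0.3146² + 0.0112² + 0.0112² + 0.3820² + 0.0899² + 0.0112² + 0.0112² = 0.028392 + 0.098973 + 0.000125 + 0.000125 + 0.145924 + 0.008082 + 0.000125 + 0.000125 = 0.281871
Σp_2ᵢ² = 0.0049² + 0.0049² + 0.4828² + 0.3448² + 0.0739² + 0.0049² + 0.0148² + 0.0690² = 0.000024 + 0.000024 + 0.233096 + 0.118887 + 0.005461 + 0.000024 + 0.000219 + 0.004761 = 0.362496
O = 0.041247 / √(0.281871 × 0.362496) = 0.041247 / 0.3196515 = 0.1290

0.13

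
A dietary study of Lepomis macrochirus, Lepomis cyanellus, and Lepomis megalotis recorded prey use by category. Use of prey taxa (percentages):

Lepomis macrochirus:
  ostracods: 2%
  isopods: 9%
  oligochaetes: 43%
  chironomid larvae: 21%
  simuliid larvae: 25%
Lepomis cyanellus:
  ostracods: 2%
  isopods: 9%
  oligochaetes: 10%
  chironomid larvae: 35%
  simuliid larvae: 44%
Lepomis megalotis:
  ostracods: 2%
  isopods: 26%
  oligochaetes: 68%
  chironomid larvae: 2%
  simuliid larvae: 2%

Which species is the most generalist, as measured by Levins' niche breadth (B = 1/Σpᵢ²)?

Convert percentages to proportions (divide by 100).
Σp_macrᵢ² = 0.02² + 0.09² + 0.43² + 0.21² + 0.25² = 0.0004 + 0.0081 + 0.1849 + 0.0441 + 0.0625 = 0.3000
B_macr = 1 / 0.3000 = 3.3333
Σp_cyanᵢ² = 0.02² + 0.09² + 0.10² + 0.35² + 0.44² = 0.0004 + 0.0081 + 0.0100 + 0.1225 + 0.1936 = 0.3346
B_cyan = 1 / 0.3346 = 2.9886
Σp_megaᵢ² = 0.02² + 0.26² + 0.68² + 0.02² + 0.02² = 0.0004 + 0.0676 + 0.4624 + 0.0004 + 0.0004 = 0.5312
B_mega = 1 / 0.5312 = 1.8825
Highest B → broadest niche (most generalist): Lepomis macrochirus (B = 3.33).

Lepomis macrochirus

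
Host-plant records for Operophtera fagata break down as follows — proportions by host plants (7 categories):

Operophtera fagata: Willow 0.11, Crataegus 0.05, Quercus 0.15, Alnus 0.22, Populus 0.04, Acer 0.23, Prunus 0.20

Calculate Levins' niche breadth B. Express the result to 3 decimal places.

Σpᵢ² = 0.11² + 0.05² + 0.15² + 0.22² + 0.04² + 0.23² + 0.20² = 0.0121 + 0.0025 + 0.0225 + 0.0484 + 0.0016 + 0.0529 + 0.0400 = 0.1800
B = 1 / 0.1800 = 5.55556

5.556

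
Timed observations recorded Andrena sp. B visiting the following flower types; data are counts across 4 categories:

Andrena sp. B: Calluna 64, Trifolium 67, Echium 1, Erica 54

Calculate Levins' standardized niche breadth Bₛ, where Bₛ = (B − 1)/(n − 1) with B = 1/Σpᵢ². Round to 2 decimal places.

0.67

Proportions for Andrena sp. B (n=186): 64/186=0.3441, 67/186=0.3602, 1/186=0.0054, 54/186=0.2903
Σpᵢ² = 0.3441² + 0.3602² + 0.0054² + 0.2903² = 0.118405 + 0.129744 + 0.000029 + 0.084274 = 0.332452
B = 1 / 0.332452 = 3.0080
Bₛ = (B − 1)/(n − 1) = (3.0080 − 1)/(4 − 1) = 2.0080/3 = 0.6693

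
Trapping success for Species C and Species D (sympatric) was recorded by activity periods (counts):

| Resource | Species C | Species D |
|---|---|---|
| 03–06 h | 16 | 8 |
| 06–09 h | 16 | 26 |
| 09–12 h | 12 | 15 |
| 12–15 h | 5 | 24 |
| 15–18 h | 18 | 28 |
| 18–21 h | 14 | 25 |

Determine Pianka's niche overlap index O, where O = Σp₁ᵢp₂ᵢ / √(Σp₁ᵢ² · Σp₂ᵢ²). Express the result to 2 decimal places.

Proportions for Species C (n=81): 16/81=0.1975, 16/81=0.1975, 12/81=0.1481, 5/81=0.0617, 18/81=0.2222, 14/81=0.1728
Proportions for Species D (n=126): 8/126=0.0635, 26/126=0.2063, 15/126=0.1190, 24/126=0.1905, 28/126=0.2222, 25/126=0.1984
Σ p₁ᵢp₂ᵢ = 0.012541 + 0.040744 + 0.017624 + 0.011754 + 0.049373 + 0.034284 = 0.166320
Σp_1ᵢ² = 0.1975² + 0.1975² + 0.1481² + 0.0617² + 0.2222² + 0.1728² = 0.039006 + 0.039006 + 0.021934 + 0.003807 + 0.049373 + 0.029860 = 0.182986
Σp_2ᵢ² = 0.0635² + 0.2063² + 0.1190² + 0.1905² + 0.2222² + 0.1984² = 0.004032 + 0.042560 + 0.014161 + 0.036290 + 0.049373 + 0.039363 = 0.185779
O = 0.166320 / √(0.182986 × 0.185779) = 0.166320 / 0.1843772 = 0.9021

0.90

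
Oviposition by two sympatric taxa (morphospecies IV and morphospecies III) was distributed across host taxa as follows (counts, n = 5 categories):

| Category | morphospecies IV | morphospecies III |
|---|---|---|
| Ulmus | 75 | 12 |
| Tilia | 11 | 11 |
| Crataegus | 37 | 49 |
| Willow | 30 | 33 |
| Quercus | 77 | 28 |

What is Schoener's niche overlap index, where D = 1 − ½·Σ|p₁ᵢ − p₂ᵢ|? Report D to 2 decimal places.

0.64

Proportions for morphospecies IV (n=230): 75/230=0.3261, 11/230=0.0478, 37/230=0.1609, 30/230=0.1304, 77/230=0.3348
Proportions for morphospecies III (n=133): 12/133=0.0902, 11/133=0.0827, 49/133=0.3684, 33/133=0.2481, 28/133=0.2105
Σ|p₁ᵢ − p₂ᵢ| = 0.2359 + 0.0349 + 0.2075 + 0.1177 + 0.1243 = 0.7203
D = 1 − ½ × 0.7203 = 1 − 0.36015 = 0.63985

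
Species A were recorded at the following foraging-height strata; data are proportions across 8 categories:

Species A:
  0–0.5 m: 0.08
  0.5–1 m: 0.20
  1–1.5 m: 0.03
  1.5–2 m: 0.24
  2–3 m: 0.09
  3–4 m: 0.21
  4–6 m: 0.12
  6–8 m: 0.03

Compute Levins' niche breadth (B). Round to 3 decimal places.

Σpᵢ² = 0.08² + 0.20² + 0.03² + 0.24² + 0.09² + 0.21² + 0.12² + 0.03² = 0.0064 + 0.0400 + 0.0009 + 0.0576 + 0.0081 + 0.0441 + 0.0144 + 0.0009 = 0.1724
B = 1 / 0.1724 = 5.80046

5.800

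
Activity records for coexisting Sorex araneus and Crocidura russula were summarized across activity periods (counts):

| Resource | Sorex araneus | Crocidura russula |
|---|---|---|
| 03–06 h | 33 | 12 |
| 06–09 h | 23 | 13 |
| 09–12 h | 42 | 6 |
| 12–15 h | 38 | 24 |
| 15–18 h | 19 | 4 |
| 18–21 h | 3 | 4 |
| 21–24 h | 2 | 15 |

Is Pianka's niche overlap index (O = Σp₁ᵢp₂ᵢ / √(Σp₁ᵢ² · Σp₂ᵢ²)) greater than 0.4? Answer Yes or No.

Proportions for Sorex araneus (n=160): 33/160=0.2063, 23/160=0.1438, 42/160=0.2625, 38/160=0.2375, 19/160=0.1188, 3/160=0.0188, 2/160=0.0125
Proportions for Crocidura russula (n=78): 12/78=0.1538, 13/78=0.1667, 6/78=0.0769, 24/78=0.3077, 4/78=0.0513, 4/78=0.0513, 15/78=0.1923
Σ p₁ᵢp₂ᵢ = 0.031729 + 0.023971 + 0.020186 + 0.073079 + 0.006094 + 0.000964 + 0.002404 = 0.158427
Σp_1ᵢ² = 0.2063² + 0.1438² + 0.2625² + 0.2375² + 0.1188² + 0.0188² + 0.0125² = 0.042560 + 0.020678 + 0.068906 + 0.056406 + 0.014113 + 0.000353 + 0.000156 = 0.203172
Σp_2ᵢ² = 0.1538² + 0.1667² + 0.0769² + 0.3077² + 0.0513² + 0.0513² + 0.1923² = 0.023654 + 0.027789 + 0.005914 + 0.094679 + 0.002632 + 0.002632 + 0.036979 = 0.194279
O = 0.158427 / √(0.203172 × 0.194279) = 0.158427 / 0.1986757 = 0.7974
O = 0.7974 > 0.4 → Yes.

Yes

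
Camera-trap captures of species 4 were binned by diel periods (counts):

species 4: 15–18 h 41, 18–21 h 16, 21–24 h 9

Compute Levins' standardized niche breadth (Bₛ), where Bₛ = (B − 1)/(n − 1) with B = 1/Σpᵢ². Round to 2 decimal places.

0.58

Proportions for species 4 (n=66): 41/66=0.6212, 16/66=0.2424, 9/66=0.1364
Σpᵢ² = 0.6212² + 0.2424² + 0.1364² = 0.385889 + 0.058758 + 0.018605 = 0.463252
B = 1 / 0.463252 = 2.1587
Bₛ = (B − 1)/(n − 1) = (2.1587 − 1)/(3 − 1) = 1.1587/2 = 0.5794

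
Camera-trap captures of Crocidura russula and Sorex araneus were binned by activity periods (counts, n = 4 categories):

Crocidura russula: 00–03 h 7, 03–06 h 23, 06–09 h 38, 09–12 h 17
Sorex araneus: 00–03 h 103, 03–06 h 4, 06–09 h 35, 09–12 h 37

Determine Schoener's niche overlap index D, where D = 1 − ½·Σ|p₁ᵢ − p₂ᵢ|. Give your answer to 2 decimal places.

0.50

Proportions for Crocidura russula (n=85): 7/85=0.0824, 23/85=0.2706, 38/85=0.4471, 17/85=0.2000
Proportions for Sorex araneus (n=179): 103/179=0.5754, 4/179=0.0223, 35/179=0.1955, 37/179=0.2067
Σ|p₁ᵢ − p₂ᵢ| = 0.4930 + 0.2483 + 0.2516 + 0.0067 = 0.9996
D = 1 − ½ × 0.9996 = 1 − 0.49980 = 0.50020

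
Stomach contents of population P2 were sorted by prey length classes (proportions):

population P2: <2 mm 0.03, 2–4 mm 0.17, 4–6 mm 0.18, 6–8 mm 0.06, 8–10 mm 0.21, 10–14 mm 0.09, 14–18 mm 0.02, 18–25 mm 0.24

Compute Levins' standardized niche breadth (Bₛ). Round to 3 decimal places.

Σpᵢ² = 0.03² + 0.17² + 0.18² + 0.06² + 0.21² + 0.09² + 0.02² + 0.24² = 0.0009 + 0.0289 + 0.0324 + 0.0036 + 0.0441 + 0.0081 + 0.0004 + 0.0576 = 0.1760
B = 1 / 0.1760 = 5.68182
Bₛ = (B − 1)/(n − 1) = (5.68182 − 1)/(8 − 1) = 4.68182/7 = 0.66883

0.669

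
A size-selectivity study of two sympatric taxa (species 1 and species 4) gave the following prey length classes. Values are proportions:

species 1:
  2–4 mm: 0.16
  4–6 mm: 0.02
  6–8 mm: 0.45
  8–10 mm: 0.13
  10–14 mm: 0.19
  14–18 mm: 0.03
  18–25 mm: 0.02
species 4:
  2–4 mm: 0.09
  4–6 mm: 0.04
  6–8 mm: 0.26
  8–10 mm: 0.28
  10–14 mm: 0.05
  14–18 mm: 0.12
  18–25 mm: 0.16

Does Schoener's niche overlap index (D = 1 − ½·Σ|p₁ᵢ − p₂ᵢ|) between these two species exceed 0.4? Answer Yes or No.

Yes

Σ|p₁ᵢ − p₂ᵢ| = 0.07 + 0.02 + 0.19 + 0.15 + 0.14 + 0.09 + 0.14 = 0.80
D = 1 − ½ × 0.80 = 1 − 0.400 = 0.6000
D = 0.6000 > 0.4 → Yes.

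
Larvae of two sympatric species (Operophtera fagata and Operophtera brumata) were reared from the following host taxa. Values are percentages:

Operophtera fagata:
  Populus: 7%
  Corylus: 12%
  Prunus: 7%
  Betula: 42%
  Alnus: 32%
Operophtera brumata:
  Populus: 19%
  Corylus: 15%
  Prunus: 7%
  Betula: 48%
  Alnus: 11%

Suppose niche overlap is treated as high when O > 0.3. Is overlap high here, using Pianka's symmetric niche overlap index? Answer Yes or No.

Convert percentages to proportions (divide by 100).
Σ p₁ᵢp₂ᵢ = 0.0133 + 0.0180 + 0.0049 + 0.2016 + 0.0352 = 0.2730
Σp_1ᵢ² = 0.07² + 0.12² + 0.07² + 0.42² + 0.32² = 0.0049 + 0.0144 + 0.0049 + 0.1764 + 0.1024 = 0.3030
Σp_2ᵢ² = 0.19² + 0.15² + 0.07² + 0.48² + 0.11² = 0.0361 + 0.0225 + 0.0049 + 0.2304 + 0.0121 = 0.3060
O = 0.2730 / √(0.3030 × 0.3060) = 0.2730 / 0.30450 = 0.8966
O = 0.8966 > 0.3 → Yes.

Yes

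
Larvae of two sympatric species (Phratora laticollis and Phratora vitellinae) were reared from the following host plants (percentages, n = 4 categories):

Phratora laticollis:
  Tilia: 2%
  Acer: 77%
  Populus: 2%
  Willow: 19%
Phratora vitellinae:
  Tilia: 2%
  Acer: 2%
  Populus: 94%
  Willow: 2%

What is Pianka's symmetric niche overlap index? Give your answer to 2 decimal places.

Convert percentages to proportions (divide by 100).
Σ p₁ᵢp₂ᵢ = 0.0004 + 0.0154 + 0.0188 + 0.0038 = 0.0384
Σp_1ᵢ² = 0.02² + 0.77² + 0.02² + 0.19² = 0.0004 + 0.5929 + 0.0004 + 0.0361 = 0.6298
Σp_2ᵢ² = 0.02² + 0.02² + 0.94² + 0.02² = 0.0004 + 0.0004 + 0.8836 + 0.0004 = 0.8848
O = 0.0384 / √(0.6298 × 0.8848) = 0.0384 / 0.74649 = 0.0514

0.05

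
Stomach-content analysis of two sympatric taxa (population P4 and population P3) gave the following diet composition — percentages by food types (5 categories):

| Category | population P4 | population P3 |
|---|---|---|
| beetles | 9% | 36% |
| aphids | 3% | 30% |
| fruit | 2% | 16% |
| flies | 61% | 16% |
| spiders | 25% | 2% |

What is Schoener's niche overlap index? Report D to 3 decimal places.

Convert percentages to proportions (divide by 100).
Σ|p₁ᵢ − p₂ᵢ| = 0.27 + 0.27 + 0.14 + 0.45 + 0.23 = 1.36
D = 1 − ½ × 1.36 = 1 − 0.680 = 0.32000

0.320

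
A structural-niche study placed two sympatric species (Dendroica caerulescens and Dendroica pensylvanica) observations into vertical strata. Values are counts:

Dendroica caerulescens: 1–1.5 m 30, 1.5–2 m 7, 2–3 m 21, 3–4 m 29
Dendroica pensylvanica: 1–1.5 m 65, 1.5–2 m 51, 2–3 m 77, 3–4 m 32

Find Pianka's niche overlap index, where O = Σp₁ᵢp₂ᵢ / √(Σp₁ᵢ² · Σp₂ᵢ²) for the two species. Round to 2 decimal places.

0.88

Proportions for Dendroica caerulescens (n=87): 30/87=0.3448, 7/87=0.0805, 21/87=0.2414, 29/87=0.3333
Proportions for Dendroica pensylvanica (n=225): 65/225=0.2889, 51/225=0.2267, 77/225=0.3422, 32/225=0.1422
Σ p₁ᵢp₂ᵢ = 0.099613 + 0.018249 + 0.082607 + 0.047395 = 0.247864
Σp_1ᵢ² = 0.3448² + 0.0805² + 0.2414² + 0.3333² = 0.118887 + 0.006480 + 0.058274 + 0.111089 = 0.294730
Σp_2ᵢ² = 0.2889² + 0.2267² + 0.3422² + 0.1422² = 0.083463 + 0.051393 + 0.117101 + 0.020221 = 0.272178
O = 0.247864 / √(0.294730 × 0.272178) = 0.247864 / 0.2832296 = 0.8751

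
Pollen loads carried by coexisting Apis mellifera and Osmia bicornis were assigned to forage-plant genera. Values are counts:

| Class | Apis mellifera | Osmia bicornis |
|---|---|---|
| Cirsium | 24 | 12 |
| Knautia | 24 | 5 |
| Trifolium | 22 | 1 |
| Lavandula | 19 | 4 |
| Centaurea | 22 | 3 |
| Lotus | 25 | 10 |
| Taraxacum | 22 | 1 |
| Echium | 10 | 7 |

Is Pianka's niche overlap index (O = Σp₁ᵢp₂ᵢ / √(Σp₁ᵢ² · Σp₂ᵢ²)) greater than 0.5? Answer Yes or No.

Yes

Proportions for Apis mellifera (n=168): 24/168=0.1429, 24/168=0.1429, 22/168=0.1310, 19/168=0.1131, 22/168=0.1310, 25/168=0.1488, 22/168=0.1310, 10/168=0.0595
Proportions for Osmia bicornis (n=43): 12/43=0.2791, 5/43=0.1163, 1/43=0.0233, 4/43=0.0930, 3/43=0.0698, 10/43=0.2326, 1/43=0.0233, 7/43=0.1628
Σ p₁ᵢp₂ᵢ = 0.039883 + 0.016619 + 0.003052 + 0.010518 + 0.009144 + 0.034611 + 0.003052 + 0.009687 = 0.126566
Σp_1ᵢ² = 0.1429² + 0.1429² + 0.1310² + 0.1131² + 0.1310² + 0.1488² + 0.1310² + 0.0595² = 0.020420 + 0.020420 + 0.017161 + 0.012792 + 0.017161 + 0.022141 + 0.017161 + 0.003540 = 0.130796
Σp_2ᵢ² = 0.2791² + 0.1163² + 0.0233² + 0.0930² + 0.0698² + 0.2326² + 0.0233² + 0.1628² = 0.077897 + 0.013526 + 0.000543 + 0.008649 + 0.004872 + 0.054103 + 0.000543 + 0.026504 = 0.186637
O = 0.126566 / √(0.130796 × 0.186637) = 0.126566 / 0.1562414 = 0.8101
O = 0.8101 > 0.5 → Yes.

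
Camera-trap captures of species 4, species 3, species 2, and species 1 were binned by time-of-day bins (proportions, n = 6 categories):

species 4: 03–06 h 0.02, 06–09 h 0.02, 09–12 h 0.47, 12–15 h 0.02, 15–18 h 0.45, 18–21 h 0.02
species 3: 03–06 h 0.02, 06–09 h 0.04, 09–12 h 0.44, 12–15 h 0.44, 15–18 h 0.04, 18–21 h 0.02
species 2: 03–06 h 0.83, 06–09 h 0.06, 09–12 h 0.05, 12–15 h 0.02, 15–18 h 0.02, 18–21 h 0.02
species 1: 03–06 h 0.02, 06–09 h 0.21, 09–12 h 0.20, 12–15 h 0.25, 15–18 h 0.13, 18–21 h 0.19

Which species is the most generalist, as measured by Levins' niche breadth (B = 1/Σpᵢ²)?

species 1

Σp_4ᵢ² = 0.02² + 0.02² + 0.47² + 0.02² + 0.45² + 0.02² = 0.0004 + 0.0004 + 0.2209 + 0.0004 + 0.2025 + 0.0004 = 0.4250
B_4 = 1 / 0.4250 = 2.3529
Σp_3ᵢ² = 0.02² + 0.04² + 0.44² + 0.44² + 0.04² + 0.02² = 0.0004 + 0.0016 + 0.1936 + 0.1936 + 0.0016 + 0.0004 = 0.3912
B_3 = 1 / 0.3912 = 2.5562
Σp_2ᵢ² = 0.83² + 0.06² + 0.05² + 0.02² + 0.02² + 0.02² = 0.6889 + 0.0036 + 0.0025 + 0.0004 + 0.0004 + 0.0004 = 0.6962
B_2 = 1 / 0.6962 = 1.4364
Σp_1ᵢ² = 0.02² + 0.21² + 0.20² + 0.25² + 0.13² + 0.19² = 0.0004 + 0.0441 + 0.0400 + 0.0625 + 0.0169 + 0.0361 = 0.2000
B_1 = 1 / 0.2000 = 5.0000
Highest B → broadest niche (most generalist): species 1 (B = 5.00).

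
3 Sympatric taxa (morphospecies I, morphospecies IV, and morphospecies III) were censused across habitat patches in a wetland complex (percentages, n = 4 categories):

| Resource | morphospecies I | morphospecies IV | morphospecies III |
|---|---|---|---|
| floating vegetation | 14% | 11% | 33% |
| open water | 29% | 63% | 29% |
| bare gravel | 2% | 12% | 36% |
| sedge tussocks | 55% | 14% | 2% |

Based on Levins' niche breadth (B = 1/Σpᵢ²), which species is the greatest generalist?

morphospecies III

Convert percentages to proportions (divide by 100).
Σp_Iᵢ² = 0.14² + 0.29² + 0.02² + 0.55² = 0.0196 + 0.0841 + 0.0004 + 0.3025 = 0.4066
B_I = 1 / 0.4066 = 2.4594
Σp_IVᵢ² = 0.11² + 0.63² + 0.12² + 0.14² = 0.0121 + 0.3969 + 0.0144 + 0.0196 = 0.4430
B_IV = 1 / 0.4430 = 2.2573
Σp_IIIᵢ² = 0.33² + 0.29² + 0.36² + 0.02² = 0.1089 + 0.0841 + 0.1296 + 0.0004 = 0.3230
B_III = 1 / 0.3230 = 3.0960
Highest B → broadest niche (most generalist): morphospecies III (B = 3.10).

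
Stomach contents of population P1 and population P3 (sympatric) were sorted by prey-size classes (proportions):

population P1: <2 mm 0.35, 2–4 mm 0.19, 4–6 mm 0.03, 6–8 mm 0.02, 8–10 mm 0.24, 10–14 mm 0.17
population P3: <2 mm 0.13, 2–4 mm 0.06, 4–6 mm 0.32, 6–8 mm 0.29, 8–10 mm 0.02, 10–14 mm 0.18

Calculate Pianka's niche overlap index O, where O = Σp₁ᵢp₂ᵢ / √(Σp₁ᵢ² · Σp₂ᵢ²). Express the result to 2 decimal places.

Σ p₁ᵢp₂ᵢ = 0.0455 + 0.0114 + 0.0096 + 0.0058 + 0.0048 + 0.0306 = 0.1077
Σp_1ᵢ² = 0.35² + 0.19² + 0.03² + 0.02² + 0.24² + 0.17² = 0.1225 + 0.0361 + 0.0009 + 0.0004 + 0.0576 + 0.0289 = 0.2464
Σp_2ᵢ² = 0.13² + 0.06² + 0.32² + 0.29² + 0.02² + 0.18² = 0.0169 + 0.0036 + 0.1024 + 0.0841 + 0.0004 + 0.0324 = 0.2398
O = 0.1077 / √(0.2464 × 0.2398) = 0.1077 / 0.24308 = 0.4431

0.44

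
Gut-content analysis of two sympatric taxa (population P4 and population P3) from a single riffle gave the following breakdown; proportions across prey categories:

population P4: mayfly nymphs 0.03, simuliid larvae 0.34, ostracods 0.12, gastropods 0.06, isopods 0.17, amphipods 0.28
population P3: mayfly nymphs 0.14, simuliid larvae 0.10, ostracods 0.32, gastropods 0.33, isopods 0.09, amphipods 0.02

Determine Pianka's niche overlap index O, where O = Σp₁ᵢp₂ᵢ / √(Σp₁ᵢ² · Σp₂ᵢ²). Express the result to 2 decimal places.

Σ p₁ᵢp₂ᵢ = 0.0042 + 0.0340 + 0.0384 + 0.0198 + 0.0153 + 0.0056 = 0.1173
Σp_1ᵢ² = 0.03² + 0.34² + 0.12² + 0.06² + 0.17² + 0.28² = 0.0009 + 0.1156 + 0.0144 + 0.0036 + 0.0289 + 0.0784 = 0.2418
Σp_2ᵢ² = 0.14² + 0.10² + 0.32² + 0.33² + 0.09² + 0.02² = 0.0196 + 0.0100 + 0.1024 + 0.1089 + 0.0081 + 0.0004 = 0.2494
O = 0.1173 / √(0.2418 × 0.2494) = 0.1173 / 0.24557 = 0.4777

0.48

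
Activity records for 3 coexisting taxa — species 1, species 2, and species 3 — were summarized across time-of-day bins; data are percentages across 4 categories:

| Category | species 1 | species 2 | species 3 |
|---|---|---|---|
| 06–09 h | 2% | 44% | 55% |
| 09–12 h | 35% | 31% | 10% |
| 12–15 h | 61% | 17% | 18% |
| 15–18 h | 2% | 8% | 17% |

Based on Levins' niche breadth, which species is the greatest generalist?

Convert percentages to proportions (divide by 100).
Σp_1ᵢ² = 0.02² + 0.35² + 0.61² + 0.02² = 0.0004 + 0.1225 + 0.3721 + 0.0004 = 0.4954
B_1 = 1 / 0.4954 = 2.0186
Σp_2ᵢ² = 0.44² + 0.31² + 0.17² + 0.08² = 0.1936 + 0.0961 + 0.0289 + 0.0064 = 0.3250
B_2 = 1 / 0.3250 = 3.0769
Σp_3ᵢ² = 0.55² + 0.10² + 0.18² + 0.17² = 0.3025 + 0.0100 + 0.0324 + 0.0289 = 0.3738
B_3 = 1 / 0.3738 = 2.6752
Highest B → broadest niche (most generalist): species 2 (B = 3.08).

species 2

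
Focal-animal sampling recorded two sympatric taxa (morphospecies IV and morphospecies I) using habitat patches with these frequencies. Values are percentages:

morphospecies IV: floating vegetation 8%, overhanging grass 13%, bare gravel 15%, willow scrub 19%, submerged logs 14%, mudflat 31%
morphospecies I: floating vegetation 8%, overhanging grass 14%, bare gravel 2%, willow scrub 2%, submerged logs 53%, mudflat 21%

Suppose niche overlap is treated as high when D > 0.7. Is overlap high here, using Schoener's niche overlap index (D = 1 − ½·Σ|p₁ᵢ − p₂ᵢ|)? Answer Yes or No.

No

Convert percentages to proportions (divide by 100).
Σ|p₁ᵢ − p₂ᵢ| = 0.00 + 0.01 + 0.13 + 0.17 + 0.39 + 0.10 = 0.80
D = 1 − ½ × 0.80 = 1 − 0.400 = 0.6000
D = 0.6000 < 0.7 → No.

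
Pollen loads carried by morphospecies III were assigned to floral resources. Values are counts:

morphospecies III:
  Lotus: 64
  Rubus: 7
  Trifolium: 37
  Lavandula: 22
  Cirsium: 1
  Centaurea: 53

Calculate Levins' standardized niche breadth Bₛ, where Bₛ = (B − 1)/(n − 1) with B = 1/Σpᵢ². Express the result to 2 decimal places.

0.57

Proportions for morphospecies III (n=184): 64/184=0.3478, 7/184=0.0380, 37/184=0.2011, 22/184=0.1196, 1/184=0.0054, 53/184=0.2880
Σpᵢ² = 0.3478² + 0.0380² + 0.2011² + 0.1196² + 0.0054² + 0.2880² = 0.120965 + 0.001444 + 0.040441 + 0.014304 + 0.000029 + 0.082944 = 0.260127
B = 1 / 0.260127 = 3.8443
Bₛ = (B − 1)/(n − 1) = (3.8443 − 1)/(6 − 1) = 2.8443/5 = 0.5689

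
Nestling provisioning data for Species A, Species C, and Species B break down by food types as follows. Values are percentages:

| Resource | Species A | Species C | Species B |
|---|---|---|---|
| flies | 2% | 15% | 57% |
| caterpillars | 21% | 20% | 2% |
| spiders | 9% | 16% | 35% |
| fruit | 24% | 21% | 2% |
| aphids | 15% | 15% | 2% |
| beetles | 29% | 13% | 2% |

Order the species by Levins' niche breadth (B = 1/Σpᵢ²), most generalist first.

Species C > Species A > Species B

Convert percentages to proportions (divide by 100).
Σp_Aᵢ² = 0.02² + 0.21² + 0.09² + 0.24² + 0.15² + 0.29² = 0.0004 + 0.0441 + 0.0081 + 0.0576 + 0.0225 + 0.0841 = 0.2168
B_A = 1 / 0.2168 = 4.6125
Σp_Cᵢ² = 0.15² + 0.20² + 0.16² + 0.21² + 0.15² + 0.13² = 0.0225 + 0.0400 + 0.0256 + 0.0441 + 0.0225 + 0.0169 = 0.1716
B_C = 1 / 0.1716 = 5.8275
Σp_Bᵢ² = 0.57² + 0.02² + 0.35² + 0.02² + 0.02² + 0.02² = 0.3249 + 0.0004 + 0.1225 + 0.0004 + 0.0004 + 0.0004 = 0.4490
B_B = 1 / 0.4490 = 2.2272
Ranking by B (broadest → narrowest): Species C (5.83) > Species A (4.61) > Species B (2.23)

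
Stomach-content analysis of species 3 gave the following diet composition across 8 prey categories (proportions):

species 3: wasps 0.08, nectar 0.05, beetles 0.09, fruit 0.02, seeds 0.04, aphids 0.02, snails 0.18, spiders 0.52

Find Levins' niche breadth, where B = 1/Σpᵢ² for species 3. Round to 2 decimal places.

Σpᵢ² = 0.08² + 0.05² + 0.09² + 0.02² + 0.04² + 0.02² + 0.18² + 0.52² = 0.0064 + 0.0025 + 0.0081 + 0.0004 + 0.0016 + 0.0004 + 0.0324 + 0.2704 = 0.3222
B = 1 / 0.3222 = 3.1037

3.10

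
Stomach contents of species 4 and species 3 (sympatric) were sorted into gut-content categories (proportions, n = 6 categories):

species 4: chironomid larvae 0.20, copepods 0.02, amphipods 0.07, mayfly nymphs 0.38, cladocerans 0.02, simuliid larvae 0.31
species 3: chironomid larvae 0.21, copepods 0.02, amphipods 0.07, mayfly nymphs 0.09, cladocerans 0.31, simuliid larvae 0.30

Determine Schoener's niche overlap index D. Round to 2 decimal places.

0.70

Σ|p₁ᵢ − p₂ᵢ| = 0.01 + 0.00 + 0.00 + 0.29 + 0.29 + 0.01 = 0.60
D = 1 − ½ × 0.60 = 1 − 0.300 = 0.7000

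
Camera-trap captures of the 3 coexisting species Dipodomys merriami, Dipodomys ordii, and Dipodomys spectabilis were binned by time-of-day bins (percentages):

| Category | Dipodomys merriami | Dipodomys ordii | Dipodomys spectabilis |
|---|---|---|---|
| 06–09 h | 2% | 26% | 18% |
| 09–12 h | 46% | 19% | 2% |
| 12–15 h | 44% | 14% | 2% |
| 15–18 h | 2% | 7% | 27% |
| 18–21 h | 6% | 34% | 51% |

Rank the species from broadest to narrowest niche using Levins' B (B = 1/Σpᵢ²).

Convert percentages to proportions (divide by 100).
Σp_merrᵢ² = 0.02² + 0.46² + 0.44² + 0.02² + 0.06² = 0.0004 + 0.2116 + 0.1936 + 0.0004 + 0.0036 = 0.4096
B_merr = 1 / 0.4096 = 2.4414
Σp_ordiᵢ² = 0.26² + 0.19² + 0.14² + 0.07² + 0.34² = 0.0676 + 0.0361 + 0.0196 + 0.0049 + 0.1156 = 0.2438
B_ordi = 1 / 0.2438 = 4.1017
Σp_specᵢ² = 0.18² + 0.02² + 0.02² + 0.27² + 0.51² = 0.0324 + 0.0004 + 0.0004 + 0.0729 + 0.2601 = 0.3662
B_spec = 1 / 0.3662 = 2.7307
Ranking by B (broadest → narrowest): Dipodomys ordii (4.10) > Dipodomys spectabilis (2.73) > Dipodomys merriami (2.44)

Dipodomys ordii > Dipodomys spectabilis > Dipodomys merriami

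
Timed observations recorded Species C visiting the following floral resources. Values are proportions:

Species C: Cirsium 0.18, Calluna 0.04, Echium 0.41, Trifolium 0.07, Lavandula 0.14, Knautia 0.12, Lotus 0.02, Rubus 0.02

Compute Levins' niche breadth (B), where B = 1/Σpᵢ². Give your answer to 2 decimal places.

4.14

Σpᵢ² = 0.18² + 0.04² + 0.41² + 0.07² + 0.14² + 0.12² + 0.02² + 0.02² = 0.0324 + 0.0016 + 0.1681 + 0.0049 + 0.0196 + 0.0144 + 0.0004 + 0.0004 = 0.2418
B = 1 / 0.2418 = 4.1356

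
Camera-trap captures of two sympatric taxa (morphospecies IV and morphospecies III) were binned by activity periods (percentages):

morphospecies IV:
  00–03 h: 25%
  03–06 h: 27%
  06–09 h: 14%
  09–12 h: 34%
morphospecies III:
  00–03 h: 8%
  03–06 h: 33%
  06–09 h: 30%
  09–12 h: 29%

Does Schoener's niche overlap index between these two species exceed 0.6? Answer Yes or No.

Convert percentages to proportions (divide by 100).
Σ|p₁ᵢ − p₂ᵢ| = 0.17 + 0.06 + 0.16 + 0.05 = 0.44
D = 1 − ½ × 0.44 = 1 − 0.220 = 0.7800
D = 0.7800 > 0.6 → Yes.

Yes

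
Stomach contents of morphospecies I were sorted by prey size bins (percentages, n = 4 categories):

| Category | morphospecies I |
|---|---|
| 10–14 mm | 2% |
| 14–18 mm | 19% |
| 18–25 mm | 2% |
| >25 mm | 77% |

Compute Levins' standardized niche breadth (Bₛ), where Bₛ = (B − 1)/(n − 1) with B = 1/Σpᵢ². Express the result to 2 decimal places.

Convert percentages to proportions (divide by 100).
Σpᵢ² = 0.02² + 0.19² + 0.02² + 0.77² = 0.0004 + 0.0361 + 0.0004 + 0.5929 = 0.6298
B = 1 / 0.6298 = 1.5878
Bₛ = (B − 1)/(n − 1) = (1.5878 − 1)/(4 − 1) = 0.5878/3 = 0.1959

0.20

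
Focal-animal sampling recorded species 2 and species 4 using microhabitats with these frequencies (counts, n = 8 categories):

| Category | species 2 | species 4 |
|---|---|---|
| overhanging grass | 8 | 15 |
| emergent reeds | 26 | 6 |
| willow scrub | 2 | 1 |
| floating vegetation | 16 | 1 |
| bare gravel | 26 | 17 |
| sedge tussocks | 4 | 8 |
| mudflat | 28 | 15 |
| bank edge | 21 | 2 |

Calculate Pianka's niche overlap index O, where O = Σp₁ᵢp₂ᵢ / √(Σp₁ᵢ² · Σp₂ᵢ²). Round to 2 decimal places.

Proportions for species 2 (n=131): 8/131=0.0611, 26/131=0.1985, 2/131=0.0153, 16/131=0.1221, 26/131=0.1985, 4/131=0.0305, 28/131=0.2137, 21/131=0.1603
Proportions for species 4 (n=65): 15/65=0.2308, 6/65=0.0923, 1/65=0.0154, 1/65=0.0154, 17/65=0.2615, 8/65=0.1231, 15/65=0.2308, 2/65=0.0308
Σ p₁ᵢp₂ᵢ = 0.014102 + 0.018322 + 0.000236 + 0.001880 + 0.051908 + 0.003755 + 0.049322 + 0.004937 = 0.144462
Σp_1ᵢ² = 0.0611² + 0.1985² + 0.0153² + 0.1221² + 0.1985² + 0.0305² + 0.2137² + 0.1603² = 0.003733 + 0.039402 + 0.000234 + 0.014908 + 0.039402 + 0.000930 + 0.045668 + 0.025696 = 0.169973
Σp_2ᵢ² = 0.2308² + 0.0923² + 0.0154² + 0.0154² + 0.2615² + 0.1231² + 0.2308² + 0.0308² = 0.053269 + 0.008519 + 0.000237 + 0.000237 + 0.068382 + 0.015154 + 0.053269 + 0.000949 = 0.200016
O = 0.144462 / √(0.169973 × 0.200016) = 0.144462 / 0.1843836 = 0.7835

0.78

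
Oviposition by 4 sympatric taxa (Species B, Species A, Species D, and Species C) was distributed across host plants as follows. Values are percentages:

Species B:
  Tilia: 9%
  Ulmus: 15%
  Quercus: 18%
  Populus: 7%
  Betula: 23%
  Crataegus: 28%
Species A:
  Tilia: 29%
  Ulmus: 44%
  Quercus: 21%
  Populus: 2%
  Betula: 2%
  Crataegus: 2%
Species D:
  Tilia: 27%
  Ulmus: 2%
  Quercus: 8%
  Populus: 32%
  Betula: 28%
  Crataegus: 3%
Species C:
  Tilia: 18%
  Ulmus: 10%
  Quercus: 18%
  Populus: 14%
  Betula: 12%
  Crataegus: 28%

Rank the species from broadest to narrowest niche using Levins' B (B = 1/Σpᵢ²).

Convert percentages to proportions (divide by 100).
Σp_Bᵢ² = 0.09² + 0.15² + 0.18² + 0.07² + 0.23² + 0.28² = 0.0081 + 0.0225 + 0.0324 + 0.0049 + 0.0529 + 0.0784 = 0.1992
B_B = 1 / 0.1992 = 5.0201
Σp_Aᵢ² = 0.29² + 0.44² + 0.21² + 0.02² + 0.02² + 0.02² = 0.0841 + 0.1936 + 0.0441 + 0.0004 + 0.0004 + 0.0004 = 0.3230
B_A = 1 / 0.3230 = 3.0960
Σp_Dᵢ² = 0.27² + 0.02² + 0.08² + 0.32² + 0.28² + 0.03² = 0.0729 + 0.0004 + 0.0064 + 0.1024 + 0.0784 + 0.0009 = 0.2614
B_D = 1 / 0.2614 = 3.8256
Σp_Cᵢ² = 0.18² + 0.10² + 0.18² + 0.14² + 0.12² + 0.28² = 0.0324 + 0.0100 + 0.0324 + 0.0196 + 0.0144 + 0.0784 = 0.1872
B_C = 1 / 0.1872 = 5.3419
Ranking by B (broadest → narrowest): Species C (5.34) > Species B (5.02) > Species D (3.83) > Species A (3.10)

Species C > Species B > Species D > Species A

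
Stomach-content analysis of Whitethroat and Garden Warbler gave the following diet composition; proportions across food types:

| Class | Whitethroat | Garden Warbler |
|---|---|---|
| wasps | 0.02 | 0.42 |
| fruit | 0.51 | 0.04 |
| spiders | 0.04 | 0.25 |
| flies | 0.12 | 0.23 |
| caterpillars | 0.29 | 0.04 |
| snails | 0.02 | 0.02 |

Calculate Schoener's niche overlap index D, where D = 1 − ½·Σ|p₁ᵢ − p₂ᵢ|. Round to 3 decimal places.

0.280

Σ|p₁ᵢ − p₂ᵢ| = 0.40 + 0.47 + 0.21 + 0.11 + 0.25 + 0.00 = 1.44
D = 1 − ½ × 1.44 = 1 − 0.720 = 0.28000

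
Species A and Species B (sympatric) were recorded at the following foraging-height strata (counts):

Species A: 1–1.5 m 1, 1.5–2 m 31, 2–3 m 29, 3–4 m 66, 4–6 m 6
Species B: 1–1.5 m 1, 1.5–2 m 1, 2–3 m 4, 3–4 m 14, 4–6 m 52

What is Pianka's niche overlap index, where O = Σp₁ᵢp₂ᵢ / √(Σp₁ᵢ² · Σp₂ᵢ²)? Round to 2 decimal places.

Proportions for Species A (n=133): 1/133=0.0075, 31/133=0.2331, 29/133=0.2180, 66/133=0.4962, 6/133=0.0451
Proportions for Species B (n=72): 1/72=0.0139, 1/72=0.0139, 4/72=0.0556, 14/72=0.1944, 52/72=0.7222
Σ p₁ᵢp₂ᵢ = 0.000104 + 0.003240 + 0.012121 + 0.096461 + 0.032571 = 0.144497
Σp_1ᵢ² = 0.0075² + 0.2331² + 0.2180² + 0.4962² + 0.0451² = 0.000056 + 0.054336 + 0.047524 + 0.246214 + 0.002034 = 0.350164
Σp_2ᵢ² = 0.0139² + 0.0139² + 0.0556² + 0.1944² + 0.7222² = 0.000193 + 0.000193 + 0.003091 + 0.037791 + 0.521573 = 0.562841
O = 0.144497 / √(0.350164 × 0.562841) = 0.144497 / 0.4439444 = 0.3255

0.33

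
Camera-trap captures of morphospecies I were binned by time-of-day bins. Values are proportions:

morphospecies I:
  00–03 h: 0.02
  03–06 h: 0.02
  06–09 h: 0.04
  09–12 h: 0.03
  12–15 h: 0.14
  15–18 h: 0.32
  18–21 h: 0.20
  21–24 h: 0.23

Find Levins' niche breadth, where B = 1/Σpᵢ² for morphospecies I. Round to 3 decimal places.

4.583

Σpᵢ² = 0.02² + 0.02² + 0.04² + 0.03² + 0.14² + 0.32² + 0.20² + 0.23² = 0.0004 + 0.0004 + 0.0016 + 0.0009 + 0.0196 + 0.1024 + 0.0400 + 0.0529 = 0.2182
B = 1 / 0.2182 = 4.58295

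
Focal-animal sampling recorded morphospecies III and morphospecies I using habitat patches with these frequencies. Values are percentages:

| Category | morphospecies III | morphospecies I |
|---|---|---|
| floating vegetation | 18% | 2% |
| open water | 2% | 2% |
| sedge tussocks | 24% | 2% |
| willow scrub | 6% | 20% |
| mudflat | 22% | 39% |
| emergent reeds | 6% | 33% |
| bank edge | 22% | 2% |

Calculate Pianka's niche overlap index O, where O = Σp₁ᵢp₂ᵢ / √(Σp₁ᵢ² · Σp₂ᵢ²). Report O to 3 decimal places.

Convert percentages to proportions (divide by 100).
Σ p₁ᵢp₂ᵢ = 0.0036 + 0.0004 + 0.0048 + 0.0120 + 0.0858 + 0.0198 + 0.0044 = 0.1308
Σp_1ᵢ² = 0.18² + 0.02² + 0.24² + 0.06² + 0.22² + 0.06² + 0.22² = 0.0324 + 0.0004 + 0.0576 + 0.0036 + 0.0484 + 0.0036 + 0.0484 = 0.1944
Σp_2ᵢ² = 0.02² + 0.02² + 0.02² + 0.20² + 0.39² + 0.33² + 0.02² = 0.0004 + 0.0004 + 0.0004 + 0.0400 + 0.1521 + 0.1089 + 0.0004 = 0.3026
O = 0.1308 / √(0.1944 × 0.3026) = 0.1308 / 0.242540 = 0.53929

0.539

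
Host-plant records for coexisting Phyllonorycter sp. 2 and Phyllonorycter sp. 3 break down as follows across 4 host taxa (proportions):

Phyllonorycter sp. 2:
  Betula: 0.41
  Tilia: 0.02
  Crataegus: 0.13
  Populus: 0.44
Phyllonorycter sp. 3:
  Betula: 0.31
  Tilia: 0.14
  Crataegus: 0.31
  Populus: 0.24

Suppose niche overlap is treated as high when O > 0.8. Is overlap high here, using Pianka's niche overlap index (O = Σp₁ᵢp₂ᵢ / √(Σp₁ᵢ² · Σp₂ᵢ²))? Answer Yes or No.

Σ p₁ᵢp₂ᵢ = 0.1271 + 0.0028 + 0.0403 + 0.1056 = 0.2758
Σp_1ᵢ² = 0.41² + 0.02² + 0.13² + 0.44² = 0.1681 + 0.0004 + 0.0169 + 0.1936 = 0.3790
Σp_2ᵢ² = 0.31² + 0.14² + 0.31² + 0.24² = 0.0961 + 0.0196 + 0.0961 + 0.0576 = 0.2694
O = 0.2758 / √(0.3790 × 0.2694) = 0.2758 / 0.31953 = 0.8631
O = 0.8631 > 0.8 → Yes.

Yes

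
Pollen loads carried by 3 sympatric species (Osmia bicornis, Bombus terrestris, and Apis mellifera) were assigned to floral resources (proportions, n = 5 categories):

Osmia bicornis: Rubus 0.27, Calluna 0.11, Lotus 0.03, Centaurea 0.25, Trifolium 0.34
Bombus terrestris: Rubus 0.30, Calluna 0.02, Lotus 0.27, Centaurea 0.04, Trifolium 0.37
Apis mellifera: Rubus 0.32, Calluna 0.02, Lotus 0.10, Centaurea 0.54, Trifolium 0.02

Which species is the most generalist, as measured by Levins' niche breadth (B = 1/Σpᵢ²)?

Osmia bicornis

Σp_bicoᵢ² = 0.27² + 0.11² + 0.03² + 0.25² + 0.34² = 0.0729 + 0.0121 + 0.0009 + 0.0625 + 0.1156 = 0.2640
B_bico = 1 / 0.2640 = 3.7879
Σp_terrᵢ² = 0.30² + 0.02² + 0.27² + 0.04² + 0.37² = 0.0900 + 0.0004 + 0.0729 + 0.0016 + 0.1369 = 0.3018
B_terr = 1 / 0.3018 = 3.3135
Σp_mellᵢ² = 0.32² + 0.02² + 0.10² + 0.54² + 0.02² = 0.1024 + 0.0004 + 0.0100 + 0.2916 + 0.0004 = 0.4048
B_mell = 1 / 0.4048 = 2.4704
Highest B → broadest niche (most generalist): Osmia bicornis (B = 3.79).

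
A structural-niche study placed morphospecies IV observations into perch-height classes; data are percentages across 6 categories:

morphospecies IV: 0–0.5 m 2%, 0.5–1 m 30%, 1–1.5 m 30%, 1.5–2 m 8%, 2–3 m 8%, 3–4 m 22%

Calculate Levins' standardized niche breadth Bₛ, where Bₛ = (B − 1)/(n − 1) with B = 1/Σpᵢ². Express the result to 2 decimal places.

0.63

Convert percentages to proportions (divide by 100).
Σpᵢ² = 0.02² + 0.30² + 0.30² + 0.08² + 0.08² + 0.22² = 0.0004 + 0.0900 + 0.0900 + 0.0064 + 0.0064 + 0.0484 = 0.2416
B = 1 / 0.2416 = 4.1391
Bₛ = (B − 1)/(n − 1) = (4.1391 − 1)/(6 − 1) = 3.1391/5 = 0.6278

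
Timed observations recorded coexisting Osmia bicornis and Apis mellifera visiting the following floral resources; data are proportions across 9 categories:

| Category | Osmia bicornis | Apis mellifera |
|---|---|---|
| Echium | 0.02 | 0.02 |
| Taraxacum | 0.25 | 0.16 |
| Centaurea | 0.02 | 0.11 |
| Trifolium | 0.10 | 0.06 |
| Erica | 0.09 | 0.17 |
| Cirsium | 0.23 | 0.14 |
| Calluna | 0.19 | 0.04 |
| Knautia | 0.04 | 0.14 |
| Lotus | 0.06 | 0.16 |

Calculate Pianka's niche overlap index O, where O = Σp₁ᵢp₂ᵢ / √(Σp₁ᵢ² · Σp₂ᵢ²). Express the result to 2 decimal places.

0.77

Σ p₁ᵢp₂ᵢ = 0.0004 + 0.0400 + 0.0022 + 0.0060 + 0.0153 + 0.0322 + 0.0076 + 0.0056 + 0.0096 = 0.1189
Σp_1ᵢ² = 0.02² + 0.25² + 0.02² + 0.10² + 0.09² + 0.23² + 0.19² + 0.04² + 0.06² = 0.0004 + 0.0625 + 0.0004 + 0.0100 + 0.0081 + 0.0529 + 0.0361 + 0.0016 + 0.0036 = 0.1756
Σp_2ᵢ² = 0.02² + 0.16² + 0.11² + 0.06² + 0.17² + 0.14² + 0.04² + 0.14² + 0.16² = 0.0004 + 0.0256 + 0.0121 + 0.0036 + 0.0289 + 0.0196 + 0.0016 + 0.0196 + 0.0256 = 0.1370
O = 0.1189 / √(0.1756 × 0.1370) = 0.1189 / 0.15510 = 0.7666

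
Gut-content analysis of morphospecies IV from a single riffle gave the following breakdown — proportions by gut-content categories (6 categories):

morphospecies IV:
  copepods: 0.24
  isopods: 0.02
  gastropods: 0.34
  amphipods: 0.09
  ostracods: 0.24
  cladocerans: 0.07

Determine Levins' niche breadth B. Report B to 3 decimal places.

Σpᵢ² = 0.24² + 0.02² + 0.34² + 0.09² + 0.24² + 0.07² = 0.0576 + 0.0004 + 0.1156 + 0.0081 + 0.0576 + 0.0049 = 0.2442
B = 1 / 0.2442 = 4.09500

4.095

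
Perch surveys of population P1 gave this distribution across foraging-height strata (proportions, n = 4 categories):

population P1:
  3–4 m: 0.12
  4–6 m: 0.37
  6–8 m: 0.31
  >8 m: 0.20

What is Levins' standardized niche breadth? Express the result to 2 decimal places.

Σpᵢ² = 0.12² + 0.37² + 0.31² + 0.20² = 0.0144 + 0.1369 + 0.0961 + 0.0400 = 0.2874
B = 1 / 0.2874 = 3.4795
Bₛ = (B − 1)/(n − 1) = (3.4795 − 1)/(4 − 1) = 2.4795/3 = 0.8265

0.83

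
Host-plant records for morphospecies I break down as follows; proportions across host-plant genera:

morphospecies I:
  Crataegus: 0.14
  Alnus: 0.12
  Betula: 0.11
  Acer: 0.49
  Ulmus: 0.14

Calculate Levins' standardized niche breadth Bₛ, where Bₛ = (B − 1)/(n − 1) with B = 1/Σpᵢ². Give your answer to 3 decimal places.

Σpᵢ² = 0.14² + 0.12² + 0.11² + 0.49² + 0.14² = 0.0196 + 0.0144 + 0.0121 + 0.2401 + 0.0196 = 0.3058
B = 1 / 0.3058 = 3.27011
Bₛ = (B − 1)/(n − 1) = (3.27011 − 1)/(5 − 1) = 2.27011/4 = 0.56753

0.568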